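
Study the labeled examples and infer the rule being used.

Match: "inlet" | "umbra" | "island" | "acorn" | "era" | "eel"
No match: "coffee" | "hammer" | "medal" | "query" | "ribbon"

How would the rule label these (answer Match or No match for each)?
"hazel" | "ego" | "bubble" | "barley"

The classifier is using: starts with a vowel.

No match, Match, No match, No match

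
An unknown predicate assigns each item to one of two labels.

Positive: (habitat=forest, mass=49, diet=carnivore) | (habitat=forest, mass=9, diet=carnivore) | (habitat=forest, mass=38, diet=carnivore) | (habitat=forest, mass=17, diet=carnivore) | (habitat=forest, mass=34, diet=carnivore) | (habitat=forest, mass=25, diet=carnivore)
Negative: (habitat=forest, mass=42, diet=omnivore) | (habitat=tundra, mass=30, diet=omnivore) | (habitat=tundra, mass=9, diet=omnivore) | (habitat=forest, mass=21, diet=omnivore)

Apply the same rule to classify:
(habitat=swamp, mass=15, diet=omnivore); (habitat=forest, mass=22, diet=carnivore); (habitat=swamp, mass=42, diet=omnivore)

Negative, Positive, Negative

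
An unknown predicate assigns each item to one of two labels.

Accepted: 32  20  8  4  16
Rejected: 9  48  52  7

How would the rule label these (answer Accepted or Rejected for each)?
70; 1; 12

Rejected, Rejected, Accepted

The common property of the 'Accepted' items is: even AND at most 32. No 'Rejected' item has it.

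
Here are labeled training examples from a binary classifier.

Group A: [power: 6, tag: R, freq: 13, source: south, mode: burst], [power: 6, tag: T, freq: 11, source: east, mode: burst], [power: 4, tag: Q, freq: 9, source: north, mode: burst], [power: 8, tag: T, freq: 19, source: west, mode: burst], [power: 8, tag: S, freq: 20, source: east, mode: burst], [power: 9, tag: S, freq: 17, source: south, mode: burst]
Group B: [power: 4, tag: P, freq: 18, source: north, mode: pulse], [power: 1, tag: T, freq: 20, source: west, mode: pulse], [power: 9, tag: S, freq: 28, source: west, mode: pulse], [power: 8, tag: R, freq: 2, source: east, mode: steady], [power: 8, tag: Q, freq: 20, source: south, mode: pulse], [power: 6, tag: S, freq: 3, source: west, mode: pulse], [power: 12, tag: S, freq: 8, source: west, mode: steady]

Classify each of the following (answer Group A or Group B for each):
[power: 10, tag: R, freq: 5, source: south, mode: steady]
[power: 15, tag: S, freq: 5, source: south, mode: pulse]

Group B, Group B

The pattern is that an item is 'Group A' exactly when: mode is burst.
[power: 10, tag: R, freq: 5, source: south, mode: steady] → mode is steady → Group B. [power: 15, tag: S, freq: 5, source: south, mode: pulse] → mode is pulse → Group B.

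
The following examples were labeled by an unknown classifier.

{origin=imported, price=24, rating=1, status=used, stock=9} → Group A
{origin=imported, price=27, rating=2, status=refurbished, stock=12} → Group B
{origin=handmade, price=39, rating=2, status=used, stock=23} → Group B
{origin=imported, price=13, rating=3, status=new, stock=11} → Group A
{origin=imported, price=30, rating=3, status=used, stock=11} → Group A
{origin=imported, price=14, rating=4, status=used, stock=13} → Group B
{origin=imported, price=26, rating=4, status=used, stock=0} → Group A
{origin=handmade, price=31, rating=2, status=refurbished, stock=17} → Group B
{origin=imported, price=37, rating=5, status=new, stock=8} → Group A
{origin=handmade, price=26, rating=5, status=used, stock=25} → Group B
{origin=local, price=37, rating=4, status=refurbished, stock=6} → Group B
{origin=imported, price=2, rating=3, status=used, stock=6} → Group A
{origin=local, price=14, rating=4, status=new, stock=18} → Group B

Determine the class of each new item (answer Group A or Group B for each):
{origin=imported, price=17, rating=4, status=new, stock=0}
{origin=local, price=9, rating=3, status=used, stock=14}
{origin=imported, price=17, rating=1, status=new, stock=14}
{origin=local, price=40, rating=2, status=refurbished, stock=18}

A rule that fits every label: origin is imported AND stock ≤ 11 — true of each 'Group A' example, false of each 'Group B' one.
{origin=imported, price=17, rating=4, status=new, stock=0}: origin is imported, stock = 0, qualifies → Group A.
{origin=local, price=9, rating=3, status=used, stock=14}: origin is local, stock = 14, fails this test → Group B.
{origin=imported, price=17, rating=1, status=new, stock=14}: origin is imported, stock = 14, fails this test → Group B.
{origin=local, price=40, rating=2, status=refurbished, stock=18}: origin is local, stock = 18, fails this test → Group B.

Group A, Group B, Group B, Group B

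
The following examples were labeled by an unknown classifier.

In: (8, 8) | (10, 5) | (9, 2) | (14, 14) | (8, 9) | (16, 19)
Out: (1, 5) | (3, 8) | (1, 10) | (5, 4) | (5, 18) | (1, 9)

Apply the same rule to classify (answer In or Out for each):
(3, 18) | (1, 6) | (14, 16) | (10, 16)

The common property of the 'In' items is: first ≥ 8. No 'Out' item has it.
(3, 18): first 3 — does not pass, so Out.
(1, 6): first 1 — does not pass, so Out.
(14, 16): first 14 — passes, so In.
(10, 16): first 10 — passes, so In.

Out, Out, In, In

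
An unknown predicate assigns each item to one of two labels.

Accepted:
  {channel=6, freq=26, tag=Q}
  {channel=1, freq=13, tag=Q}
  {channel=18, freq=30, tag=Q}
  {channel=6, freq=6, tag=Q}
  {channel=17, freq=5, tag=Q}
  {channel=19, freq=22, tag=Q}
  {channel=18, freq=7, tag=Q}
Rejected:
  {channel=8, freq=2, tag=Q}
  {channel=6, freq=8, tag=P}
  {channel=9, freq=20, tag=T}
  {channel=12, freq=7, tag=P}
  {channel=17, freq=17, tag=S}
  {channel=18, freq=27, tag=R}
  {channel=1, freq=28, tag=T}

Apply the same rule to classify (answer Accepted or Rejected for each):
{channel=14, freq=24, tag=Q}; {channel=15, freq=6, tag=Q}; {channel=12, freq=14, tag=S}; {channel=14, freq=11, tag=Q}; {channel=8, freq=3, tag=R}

All 'Accepted' examples share one property — tag is Q AND freq ≥ 5 — and every 'Rejected' example lacks it.
{channel=14, freq=24, tag=Q} → tag is Q, freq = 24 → Accepted. {channel=15, freq=6, tag=Q} → tag is Q, freq = 6 → Accepted. {channel=12, freq=14, tag=S} → tag is S, freq = 14 → Rejected. {channel=14, freq=11, tag=Q} → tag is Q, freq = 11 → Accepted. {channel=8, freq=3, tag=R} → tag is R, freq = 3 → Rejected.

Accepted, Accepted, Rejected, Accepted, Rejected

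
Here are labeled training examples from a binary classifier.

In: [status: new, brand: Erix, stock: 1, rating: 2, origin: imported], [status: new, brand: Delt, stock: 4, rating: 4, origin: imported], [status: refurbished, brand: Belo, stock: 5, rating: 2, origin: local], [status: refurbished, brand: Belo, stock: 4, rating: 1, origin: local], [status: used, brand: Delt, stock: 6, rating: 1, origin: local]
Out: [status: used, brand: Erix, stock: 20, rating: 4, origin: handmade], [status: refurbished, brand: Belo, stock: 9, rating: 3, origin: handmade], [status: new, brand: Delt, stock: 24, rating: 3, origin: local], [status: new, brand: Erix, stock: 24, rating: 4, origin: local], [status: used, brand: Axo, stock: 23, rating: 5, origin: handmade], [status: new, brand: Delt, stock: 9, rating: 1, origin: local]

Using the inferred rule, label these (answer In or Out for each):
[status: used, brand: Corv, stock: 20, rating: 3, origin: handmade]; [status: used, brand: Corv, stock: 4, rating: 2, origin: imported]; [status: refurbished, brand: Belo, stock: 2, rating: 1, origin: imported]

Out, In, In

The distinguishing property — stock ≤ 6 — holds for all the 'In' cases and none of the 'Out' cases.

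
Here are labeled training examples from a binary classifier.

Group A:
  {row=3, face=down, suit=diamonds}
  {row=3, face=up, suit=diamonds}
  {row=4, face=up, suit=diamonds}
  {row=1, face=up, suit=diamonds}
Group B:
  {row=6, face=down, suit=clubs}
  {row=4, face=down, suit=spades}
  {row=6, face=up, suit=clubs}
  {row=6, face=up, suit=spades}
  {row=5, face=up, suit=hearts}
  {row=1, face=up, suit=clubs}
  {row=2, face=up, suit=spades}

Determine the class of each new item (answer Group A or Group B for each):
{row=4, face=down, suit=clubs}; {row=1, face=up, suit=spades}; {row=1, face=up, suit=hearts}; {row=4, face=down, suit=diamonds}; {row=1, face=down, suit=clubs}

The classifier is using: suit is diamonds.
{row=4, face=down, suit=clubs}: Group B (suit is clubs).
{row=1, face=up, suit=spades}: Group B (suit is spades).
{row=1, face=up, suit=hearts}: Group B (suit is hearts).
{row=4, face=down, suit=diamonds}: Group A (suit is diamonds).
{row=1, face=down, suit=clubs}: Group B (suit is clubs).

Group B, Group B, Group B, Group A, Group B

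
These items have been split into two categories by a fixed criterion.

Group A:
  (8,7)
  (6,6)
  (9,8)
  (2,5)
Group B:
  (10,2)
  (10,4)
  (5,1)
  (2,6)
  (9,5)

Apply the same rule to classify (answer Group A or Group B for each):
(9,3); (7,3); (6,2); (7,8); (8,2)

The rule appears to be: |first − second| ≤ 3.
(9,3) — |9−3| = 6, hence Group B.
(7,3) — |7−3| = 4, hence Group B.
(6,2) — |6−2| = 4, hence Group B.
(7,8) — |7−8| = 1, hence Group A.
(8,2) — |8−2| = 6, hence Group B.

Group B, Group B, Group B, Group A, Group B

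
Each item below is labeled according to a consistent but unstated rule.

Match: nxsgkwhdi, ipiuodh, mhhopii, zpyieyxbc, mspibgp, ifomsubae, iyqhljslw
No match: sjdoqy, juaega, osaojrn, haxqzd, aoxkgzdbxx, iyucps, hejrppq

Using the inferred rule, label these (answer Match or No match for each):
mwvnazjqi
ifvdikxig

Match, Match

The distinguishing property — odd length AND contains 'i' — holds for all the 'Match' cases and none of the 'No match' cases.
Match: mwvnazjqi, since length 9, has 'i'.
Match: ifvdikxig, since length 9, has 'i'.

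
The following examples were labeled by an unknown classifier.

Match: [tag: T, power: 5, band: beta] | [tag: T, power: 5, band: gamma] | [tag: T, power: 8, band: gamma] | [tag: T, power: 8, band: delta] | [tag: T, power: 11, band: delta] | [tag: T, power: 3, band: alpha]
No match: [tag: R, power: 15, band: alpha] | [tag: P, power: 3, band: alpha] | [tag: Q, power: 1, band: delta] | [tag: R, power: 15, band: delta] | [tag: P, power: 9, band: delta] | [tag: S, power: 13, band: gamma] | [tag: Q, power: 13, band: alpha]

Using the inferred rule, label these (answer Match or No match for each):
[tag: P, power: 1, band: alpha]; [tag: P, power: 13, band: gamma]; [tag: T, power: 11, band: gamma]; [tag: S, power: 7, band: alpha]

No match, No match, Match, No match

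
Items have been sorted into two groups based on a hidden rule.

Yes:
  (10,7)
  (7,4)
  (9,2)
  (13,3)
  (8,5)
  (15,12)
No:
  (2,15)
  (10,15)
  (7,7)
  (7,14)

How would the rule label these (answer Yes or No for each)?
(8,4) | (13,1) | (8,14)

The pattern is that an item is 'Yes' exactly when: first > second.

Yes, Yes, No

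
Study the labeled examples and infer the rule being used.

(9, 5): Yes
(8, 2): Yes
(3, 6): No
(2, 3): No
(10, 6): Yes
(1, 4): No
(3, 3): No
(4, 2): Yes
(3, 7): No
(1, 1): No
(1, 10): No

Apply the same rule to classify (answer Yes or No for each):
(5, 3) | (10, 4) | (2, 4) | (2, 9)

Yes, Yes, No, No

The rule appears to be: first > second.
(5, 3) — 5 > 3, hence Yes. (10, 4) — 10 > 4, hence Yes. (2, 4) — 2 < 4, hence No. (2, 9) — 2 < 9, hence No.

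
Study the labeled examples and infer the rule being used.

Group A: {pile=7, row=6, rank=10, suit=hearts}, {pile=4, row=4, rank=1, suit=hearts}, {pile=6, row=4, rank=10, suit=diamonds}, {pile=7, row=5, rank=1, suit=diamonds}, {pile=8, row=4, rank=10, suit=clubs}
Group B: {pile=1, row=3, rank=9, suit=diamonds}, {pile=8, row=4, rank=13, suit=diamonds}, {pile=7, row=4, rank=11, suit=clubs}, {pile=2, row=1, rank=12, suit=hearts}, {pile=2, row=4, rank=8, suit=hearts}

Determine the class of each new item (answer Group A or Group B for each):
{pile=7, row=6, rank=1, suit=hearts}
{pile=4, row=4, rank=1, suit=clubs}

Group A, Group A

The common property of the 'Group A' items is: rank ≤ 10 AND pile ≥ 4. No 'Group B' item has it.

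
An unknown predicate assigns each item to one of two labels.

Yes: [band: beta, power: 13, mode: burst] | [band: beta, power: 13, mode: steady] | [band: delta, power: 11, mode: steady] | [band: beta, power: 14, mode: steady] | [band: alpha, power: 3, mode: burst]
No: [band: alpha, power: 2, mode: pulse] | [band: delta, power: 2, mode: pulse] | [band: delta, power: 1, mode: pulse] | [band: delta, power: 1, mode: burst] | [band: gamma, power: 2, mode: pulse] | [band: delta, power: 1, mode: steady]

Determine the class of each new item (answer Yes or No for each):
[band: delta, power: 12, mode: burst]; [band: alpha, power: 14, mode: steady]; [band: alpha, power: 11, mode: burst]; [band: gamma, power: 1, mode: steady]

The classifier is using: power ≥ 3.
[band: delta, power: 12, mode: burst] — power = 12, hence Yes. [band: alpha, power: 14, mode: steady] — power = 14, hence Yes. [band: alpha, power: 11, mode: burst] — power = 11, hence Yes. [band: gamma, power: 1, mode: steady] — power = 1, hence No.

Yes, Yes, Yes, No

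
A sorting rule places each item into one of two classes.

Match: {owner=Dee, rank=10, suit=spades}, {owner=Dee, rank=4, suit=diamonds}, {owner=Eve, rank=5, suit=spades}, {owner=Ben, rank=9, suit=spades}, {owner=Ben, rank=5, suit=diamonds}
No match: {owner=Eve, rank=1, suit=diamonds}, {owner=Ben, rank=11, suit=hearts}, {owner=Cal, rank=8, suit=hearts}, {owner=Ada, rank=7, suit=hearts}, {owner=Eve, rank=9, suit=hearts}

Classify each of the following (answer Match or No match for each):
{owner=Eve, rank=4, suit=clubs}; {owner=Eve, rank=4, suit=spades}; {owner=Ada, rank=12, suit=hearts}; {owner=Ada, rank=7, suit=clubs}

Match, Match, No match, Match

All 'Match' examples share one property — suit is not hearts AND rank ≥ 4 — and every 'No match' example lacks it.
{owner=Eve, rank=4, suit=clubs} — suit is clubs, rank = 4, hence Match. {owner=Eve, rank=4, suit=spades} — suit is spades, rank = 4, hence Match. {owner=Ada, rank=12, suit=hearts} — suit is hearts, rank = 12, hence No match. {owner=Ada, rank=7, suit=clubs} — suit is clubs, rank = 7, hence Match.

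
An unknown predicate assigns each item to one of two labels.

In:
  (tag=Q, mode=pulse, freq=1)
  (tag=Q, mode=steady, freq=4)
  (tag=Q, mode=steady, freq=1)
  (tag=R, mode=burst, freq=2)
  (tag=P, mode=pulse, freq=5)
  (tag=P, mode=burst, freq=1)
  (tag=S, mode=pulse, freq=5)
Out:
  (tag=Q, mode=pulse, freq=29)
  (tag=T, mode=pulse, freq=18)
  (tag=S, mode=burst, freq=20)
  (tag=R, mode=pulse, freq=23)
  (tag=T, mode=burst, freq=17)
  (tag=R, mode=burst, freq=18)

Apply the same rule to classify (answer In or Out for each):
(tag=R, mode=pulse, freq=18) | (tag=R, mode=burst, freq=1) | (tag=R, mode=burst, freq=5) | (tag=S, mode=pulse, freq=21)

The simplest hypothesis consistent with all the labels is: freq ≤ 5.

Out, In, In, Out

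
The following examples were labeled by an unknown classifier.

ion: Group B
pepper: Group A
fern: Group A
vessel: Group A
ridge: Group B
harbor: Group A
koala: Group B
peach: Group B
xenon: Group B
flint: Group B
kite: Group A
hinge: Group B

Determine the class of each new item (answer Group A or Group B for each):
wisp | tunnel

Group A, Group A

Every 'Group A' example satisfies: even length. None of the 'Group B' examples do.
Group A: wisp, since length 4. Group A: tunnel, since length 6.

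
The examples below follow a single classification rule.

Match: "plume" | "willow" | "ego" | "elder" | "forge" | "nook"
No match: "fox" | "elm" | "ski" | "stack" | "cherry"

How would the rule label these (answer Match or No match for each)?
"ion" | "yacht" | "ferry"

Match, No match, No match

Every 'Match' example satisfies: has ≥ 2 vowels. None of the 'No match' examples do.
"ion" — 2 vowels, hence Match. "yacht" — 1 vowel, hence No match. "ferry" — 1 vowel, hence No match.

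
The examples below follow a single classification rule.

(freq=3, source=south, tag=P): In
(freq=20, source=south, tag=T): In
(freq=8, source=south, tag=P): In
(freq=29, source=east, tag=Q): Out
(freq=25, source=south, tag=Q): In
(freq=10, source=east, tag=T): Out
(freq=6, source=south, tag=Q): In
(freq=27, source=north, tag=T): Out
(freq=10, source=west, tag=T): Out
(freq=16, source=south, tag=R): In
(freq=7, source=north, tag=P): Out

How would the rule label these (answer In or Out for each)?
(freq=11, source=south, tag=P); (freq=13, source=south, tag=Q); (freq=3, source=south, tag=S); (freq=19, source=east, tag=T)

In, In, In, Out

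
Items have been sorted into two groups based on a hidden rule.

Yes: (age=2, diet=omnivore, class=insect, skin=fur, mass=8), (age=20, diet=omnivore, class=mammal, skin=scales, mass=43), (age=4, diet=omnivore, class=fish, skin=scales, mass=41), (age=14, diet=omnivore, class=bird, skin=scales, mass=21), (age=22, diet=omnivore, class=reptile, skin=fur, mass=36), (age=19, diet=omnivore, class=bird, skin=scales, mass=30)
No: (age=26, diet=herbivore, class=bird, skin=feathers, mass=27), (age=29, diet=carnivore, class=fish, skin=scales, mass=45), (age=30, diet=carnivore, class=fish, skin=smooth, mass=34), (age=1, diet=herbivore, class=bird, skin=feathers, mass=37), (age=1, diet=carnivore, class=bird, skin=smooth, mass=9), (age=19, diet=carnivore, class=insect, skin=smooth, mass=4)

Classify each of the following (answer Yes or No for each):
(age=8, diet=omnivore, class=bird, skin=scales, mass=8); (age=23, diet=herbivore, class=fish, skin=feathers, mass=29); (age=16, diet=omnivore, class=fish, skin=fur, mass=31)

Checking candidate rules against both groups, what survives is: diet is omnivore.

Yes, No, Yes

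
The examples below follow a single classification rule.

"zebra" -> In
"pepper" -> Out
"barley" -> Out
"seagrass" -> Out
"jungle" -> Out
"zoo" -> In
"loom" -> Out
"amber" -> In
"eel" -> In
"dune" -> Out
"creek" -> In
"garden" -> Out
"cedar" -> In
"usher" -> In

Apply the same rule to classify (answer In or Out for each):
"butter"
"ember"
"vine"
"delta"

Out, In, Out, In

The common property of the 'In' items is: odd length. No 'Out' item has it.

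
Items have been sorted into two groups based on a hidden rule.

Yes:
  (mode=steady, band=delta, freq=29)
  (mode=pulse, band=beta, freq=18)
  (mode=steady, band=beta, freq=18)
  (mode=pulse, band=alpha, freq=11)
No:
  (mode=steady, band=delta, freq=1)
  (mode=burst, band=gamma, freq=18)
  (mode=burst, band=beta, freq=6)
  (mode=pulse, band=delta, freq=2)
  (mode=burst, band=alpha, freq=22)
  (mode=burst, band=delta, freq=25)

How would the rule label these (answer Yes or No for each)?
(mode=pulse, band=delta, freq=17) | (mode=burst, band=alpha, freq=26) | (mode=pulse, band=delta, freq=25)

Yes, No, Yes

Every 'Yes' example satisfies: mode is not burst AND freq ≥ 6. None of the 'No' examples do.
(mode=pulse, band=delta, freq=17): mode is pulse, freq = 17, passes → Yes.
(mode=burst, band=alpha, freq=26): mode is burst, freq = 26, doesn't qualify → No.
(mode=pulse, band=delta, freq=25): mode is pulse, freq = 25, passes → Yes.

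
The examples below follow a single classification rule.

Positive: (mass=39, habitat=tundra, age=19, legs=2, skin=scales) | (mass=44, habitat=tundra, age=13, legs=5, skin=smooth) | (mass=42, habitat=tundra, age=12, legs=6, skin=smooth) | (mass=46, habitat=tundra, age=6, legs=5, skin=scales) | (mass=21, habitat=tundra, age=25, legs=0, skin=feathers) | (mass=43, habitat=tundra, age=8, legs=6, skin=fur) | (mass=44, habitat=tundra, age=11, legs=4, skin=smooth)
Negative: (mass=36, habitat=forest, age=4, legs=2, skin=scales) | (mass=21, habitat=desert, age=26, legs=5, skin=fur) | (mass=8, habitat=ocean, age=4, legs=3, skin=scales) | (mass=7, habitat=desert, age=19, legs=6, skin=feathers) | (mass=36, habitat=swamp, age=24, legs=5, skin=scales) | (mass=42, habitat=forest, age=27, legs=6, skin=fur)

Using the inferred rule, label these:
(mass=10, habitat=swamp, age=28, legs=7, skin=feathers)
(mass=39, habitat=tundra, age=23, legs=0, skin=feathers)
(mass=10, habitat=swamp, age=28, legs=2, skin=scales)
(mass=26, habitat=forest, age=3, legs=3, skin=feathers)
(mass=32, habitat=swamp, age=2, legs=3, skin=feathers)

Negative, Positive, Negative, Negative, Negative

The common property of the 'Positive' items is: habitat is tundra. No 'Negative' item has it.
(mass=10, habitat=swamp, age=28, legs=7, skin=feathers): habitat is swamp — does not satisfy this, so Negative.
(mass=39, habitat=tundra, age=23, legs=0, skin=feathers): habitat is tundra — meets the rule, so Positive.
(mass=10, habitat=swamp, age=28, legs=2, skin=scales): habitat is swamp — does not satisfy this, so Negative.
(mass=26, habitat=forest, age=3, legs=3, skin=feathers): habitat is forest — does not satisfy this, so Negative.
(mass=32, habitat=swamp, age=2, legs=3, skin=feathers): habitat is swamp — does not satisfy this, so Negative.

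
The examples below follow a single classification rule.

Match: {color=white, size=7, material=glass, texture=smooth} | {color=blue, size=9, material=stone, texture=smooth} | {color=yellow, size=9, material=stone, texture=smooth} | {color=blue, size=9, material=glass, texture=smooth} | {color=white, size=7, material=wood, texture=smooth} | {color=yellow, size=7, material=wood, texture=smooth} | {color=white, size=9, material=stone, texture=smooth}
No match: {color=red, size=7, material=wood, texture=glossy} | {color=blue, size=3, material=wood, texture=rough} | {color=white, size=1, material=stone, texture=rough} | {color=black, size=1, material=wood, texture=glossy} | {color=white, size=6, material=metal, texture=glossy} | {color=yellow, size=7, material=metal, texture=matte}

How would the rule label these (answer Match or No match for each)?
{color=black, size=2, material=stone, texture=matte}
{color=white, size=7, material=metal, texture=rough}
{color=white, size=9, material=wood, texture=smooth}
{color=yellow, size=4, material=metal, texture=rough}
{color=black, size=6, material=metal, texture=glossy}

No match, No match, Match, No match, No match

The simplest hypothesis consistent with all the labels is: texture is smooth.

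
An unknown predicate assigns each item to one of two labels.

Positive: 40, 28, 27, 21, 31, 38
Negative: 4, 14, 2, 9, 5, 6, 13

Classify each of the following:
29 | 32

The classifier is using: at least 21.

Positive, Positive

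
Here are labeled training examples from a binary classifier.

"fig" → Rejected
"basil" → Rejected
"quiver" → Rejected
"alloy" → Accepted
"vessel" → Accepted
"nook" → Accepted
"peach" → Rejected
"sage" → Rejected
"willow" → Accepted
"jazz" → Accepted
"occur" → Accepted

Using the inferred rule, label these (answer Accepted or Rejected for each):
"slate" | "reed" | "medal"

Rejected, Accepted, Rejected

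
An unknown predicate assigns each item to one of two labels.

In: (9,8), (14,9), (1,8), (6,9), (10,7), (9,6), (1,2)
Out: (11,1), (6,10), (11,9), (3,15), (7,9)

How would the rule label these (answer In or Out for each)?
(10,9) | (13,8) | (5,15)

In, In, Out

The common property of the 'In' items is: sum is odd. No 'Out' item has it.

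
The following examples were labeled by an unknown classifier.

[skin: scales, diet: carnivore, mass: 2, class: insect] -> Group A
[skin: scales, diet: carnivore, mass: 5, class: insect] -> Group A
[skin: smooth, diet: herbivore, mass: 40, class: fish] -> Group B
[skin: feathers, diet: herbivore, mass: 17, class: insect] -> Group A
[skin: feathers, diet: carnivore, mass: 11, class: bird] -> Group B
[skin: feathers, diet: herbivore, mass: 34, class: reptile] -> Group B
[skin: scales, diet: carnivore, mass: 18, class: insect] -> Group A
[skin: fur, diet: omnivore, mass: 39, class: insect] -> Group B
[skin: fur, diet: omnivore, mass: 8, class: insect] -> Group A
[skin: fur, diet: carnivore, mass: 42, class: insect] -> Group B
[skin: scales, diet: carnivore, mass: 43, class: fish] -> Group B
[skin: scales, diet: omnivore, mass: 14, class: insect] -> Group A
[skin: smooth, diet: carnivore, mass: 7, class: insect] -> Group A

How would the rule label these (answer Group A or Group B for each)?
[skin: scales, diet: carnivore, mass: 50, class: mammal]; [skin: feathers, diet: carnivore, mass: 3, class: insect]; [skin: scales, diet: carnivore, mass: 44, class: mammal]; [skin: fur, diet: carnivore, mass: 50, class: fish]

The simplest hypothesis consistent with all the labels is: class is insect AND mass ≤ 18.
[skin: scales, diet: carnivore, mass: 50, class: mammal]: class is mammal, mass = 50, does not fit → Group B. [skin: feathers, diet: carnivore, mass: 3, class: insect]: class is insect, mass = 3, satisfies this → Group A. [skin: scales, diet: carnivore, mass: 44, class: mammal]: class is mammal, mass = 44, does not fit → Group B. [skin: fur, diet: carnivore, mass: 50, class: fish]: class is fish, mass = 50, does not fit → Group B.

Group B, Group A, Group B, Group B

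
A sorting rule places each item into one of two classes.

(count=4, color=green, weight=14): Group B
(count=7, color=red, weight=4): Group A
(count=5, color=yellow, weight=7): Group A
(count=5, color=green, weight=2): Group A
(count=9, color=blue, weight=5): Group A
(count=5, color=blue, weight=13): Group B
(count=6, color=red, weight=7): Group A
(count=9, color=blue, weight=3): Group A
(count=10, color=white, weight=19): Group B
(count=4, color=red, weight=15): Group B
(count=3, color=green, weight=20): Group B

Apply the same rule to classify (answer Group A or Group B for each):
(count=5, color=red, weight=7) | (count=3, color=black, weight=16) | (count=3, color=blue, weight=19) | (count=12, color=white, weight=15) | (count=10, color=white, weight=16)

Group A, Group B, Group B, Group B, Group B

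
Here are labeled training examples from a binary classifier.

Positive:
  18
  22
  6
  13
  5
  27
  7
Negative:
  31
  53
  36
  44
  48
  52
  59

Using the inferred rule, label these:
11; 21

The pattern is that an item is 'Positive' exactly when: at most 27.
Positive: 11, since 11 ≤ 27.
Positive: 21, since 21 ≤ 27.

Positive, Positive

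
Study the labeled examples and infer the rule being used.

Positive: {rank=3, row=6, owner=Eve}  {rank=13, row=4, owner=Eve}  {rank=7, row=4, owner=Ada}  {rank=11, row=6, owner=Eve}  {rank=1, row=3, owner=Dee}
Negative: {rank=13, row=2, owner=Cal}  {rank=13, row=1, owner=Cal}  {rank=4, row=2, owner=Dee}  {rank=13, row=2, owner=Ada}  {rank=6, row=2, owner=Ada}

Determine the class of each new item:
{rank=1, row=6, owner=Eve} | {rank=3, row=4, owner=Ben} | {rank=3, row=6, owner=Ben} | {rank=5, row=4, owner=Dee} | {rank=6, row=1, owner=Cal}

Rule: row ≥ 3. This holds for each 'Positive' example and fails for each 'Negative' one.
{rank=1, row=6, owner=Eve} — row = 6, hence Positive.
{rank=3, row=4, owner=Ben} — row = 4, hence Positive.
{rank=3, row=6, owner=Ben} — row = 6, hence Positive.
{rank=5, row=4, owner=Dee} — row = 4, hence Positive.
{rank=6, row=1, owner=Cal} — row = 1, hence Negative.

Positive, Positive, Positive, Positive, Negative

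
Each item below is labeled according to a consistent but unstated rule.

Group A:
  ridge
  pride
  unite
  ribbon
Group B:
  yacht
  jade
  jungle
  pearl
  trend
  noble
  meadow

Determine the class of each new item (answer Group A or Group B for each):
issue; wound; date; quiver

Group A, Group B, Group B, Group A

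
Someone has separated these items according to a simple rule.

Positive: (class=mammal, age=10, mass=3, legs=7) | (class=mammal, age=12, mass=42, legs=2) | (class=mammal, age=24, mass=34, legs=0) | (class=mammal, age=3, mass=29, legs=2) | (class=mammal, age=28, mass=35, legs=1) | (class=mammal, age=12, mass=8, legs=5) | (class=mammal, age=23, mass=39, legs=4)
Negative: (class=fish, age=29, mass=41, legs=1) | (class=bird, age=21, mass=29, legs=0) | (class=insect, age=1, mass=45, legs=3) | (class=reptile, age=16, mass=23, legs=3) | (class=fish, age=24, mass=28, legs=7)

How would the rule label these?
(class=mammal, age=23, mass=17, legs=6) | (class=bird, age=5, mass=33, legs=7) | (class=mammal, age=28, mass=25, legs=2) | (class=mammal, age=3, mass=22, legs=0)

The distinguishing property — class is mammal — holds for all the 'Positive' cases and none of the 'Negative' cases.
(class=mammal, age=23, mass=17, legs=6): Positive (class is mammal).
(class=bird, age=5, mass=33, legs=7): Negative (class is bird).
(class=mammal, age=28, mass=25, legs=2): Positive (class is mammal).
(class=mammal, age=3, mass=22, legs=0): Positive (class is mammal).

Positive, Negative, Positive, Positive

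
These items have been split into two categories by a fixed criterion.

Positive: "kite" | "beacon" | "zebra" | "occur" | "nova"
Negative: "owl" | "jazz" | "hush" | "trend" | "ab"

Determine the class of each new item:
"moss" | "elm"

Negative, Negative

The simplest hypothesis consistent with all the labels is: has ≥ 2 vowels.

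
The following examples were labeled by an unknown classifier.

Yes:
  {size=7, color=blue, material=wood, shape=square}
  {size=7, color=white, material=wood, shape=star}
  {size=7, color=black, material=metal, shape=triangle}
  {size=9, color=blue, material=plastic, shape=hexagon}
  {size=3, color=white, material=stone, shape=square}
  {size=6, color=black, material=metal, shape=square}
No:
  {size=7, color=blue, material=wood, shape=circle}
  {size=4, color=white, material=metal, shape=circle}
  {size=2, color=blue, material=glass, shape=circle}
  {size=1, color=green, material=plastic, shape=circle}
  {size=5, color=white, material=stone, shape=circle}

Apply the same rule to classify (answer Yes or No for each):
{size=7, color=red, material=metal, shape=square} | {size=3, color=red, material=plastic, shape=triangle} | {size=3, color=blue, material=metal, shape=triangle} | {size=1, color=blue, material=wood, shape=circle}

Yes, Yes, Yes, No

One predicate separates the groups cleanly: shape is not circle.
{size=7, color=red, material=metal, shape=square} — shape is square, hence Yes. {size=3, color=red, material=plastic, shape=triangle} — shape is triangle, hence Yes. {size=3, color=blue, material=metal, shape=triangle} — shape is triangle, hence Yes. {size=1, color=blue, material=wood, shape=circle} — shape is circle, hence No.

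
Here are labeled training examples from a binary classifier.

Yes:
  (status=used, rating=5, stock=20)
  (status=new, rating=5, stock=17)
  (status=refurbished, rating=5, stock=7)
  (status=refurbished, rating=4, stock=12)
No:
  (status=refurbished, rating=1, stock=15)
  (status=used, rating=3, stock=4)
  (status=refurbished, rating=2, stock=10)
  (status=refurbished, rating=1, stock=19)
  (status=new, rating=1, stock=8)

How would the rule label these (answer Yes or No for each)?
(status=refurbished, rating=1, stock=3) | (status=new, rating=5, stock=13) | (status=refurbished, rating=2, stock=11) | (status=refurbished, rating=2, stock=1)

No, Yes, No, No

Every 'Yes' example satisfies: rating ≥ 4. None of the 'No' examples do.
No: (status=refurbished, rating=1, stock=3), since rating = 1. Yes: (status=new, rating=5, stock=13), since rating = 5. No: (status=refurbished, rating=2, stock=11), since rating = 2. No: (status=refurbished, rating=2, stock=1), since rating = 2.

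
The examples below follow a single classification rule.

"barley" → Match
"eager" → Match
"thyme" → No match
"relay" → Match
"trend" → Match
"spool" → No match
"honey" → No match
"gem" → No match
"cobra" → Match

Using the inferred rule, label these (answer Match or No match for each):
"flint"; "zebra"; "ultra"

No match, Match, Match

Every 'Match' example satisfies: contains 'r'. None of the 'No match' examples do.
"flint" → no 'r' → No match. "zebra" → has 'r' → Match. "ultra" → has 'r' → Match.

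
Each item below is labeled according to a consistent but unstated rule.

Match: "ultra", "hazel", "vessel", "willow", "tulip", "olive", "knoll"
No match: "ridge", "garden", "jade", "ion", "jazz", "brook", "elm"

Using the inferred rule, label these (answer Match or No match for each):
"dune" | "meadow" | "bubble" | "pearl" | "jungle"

The pattern is that an item is 'Match' exactly when: length ≥ 4 AND contains 'l'.
"dune" — length 4, no 'l', hence No match.
"meadow" — length 6, no 'l', hence No match.
"bubble" — length 6, has 'l', hence Match.
"pearl" — length 5, has 'l', hence Match.
"jungle" — length 6, has 'l', hence Match.

No match, No match, Match, Match, Match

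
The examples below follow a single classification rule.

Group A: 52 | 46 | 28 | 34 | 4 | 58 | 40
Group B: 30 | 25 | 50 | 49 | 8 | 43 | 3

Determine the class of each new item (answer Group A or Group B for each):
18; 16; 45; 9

'Group A' ⟺ ≡ 4 (mod 6).
18 — 18 mod 6 = 0, hence Group B. 16 — 16 mod 6 = 4, hence Group A. 45 — 45 mod 6 = 3, hence Group B. 9 — 9 mod 6 = 3, hence Group B.

Group B, Group A, Group B, Group B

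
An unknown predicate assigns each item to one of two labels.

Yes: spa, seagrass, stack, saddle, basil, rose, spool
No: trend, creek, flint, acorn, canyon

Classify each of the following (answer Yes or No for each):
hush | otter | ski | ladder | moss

Yes, No, Yes, No, Yes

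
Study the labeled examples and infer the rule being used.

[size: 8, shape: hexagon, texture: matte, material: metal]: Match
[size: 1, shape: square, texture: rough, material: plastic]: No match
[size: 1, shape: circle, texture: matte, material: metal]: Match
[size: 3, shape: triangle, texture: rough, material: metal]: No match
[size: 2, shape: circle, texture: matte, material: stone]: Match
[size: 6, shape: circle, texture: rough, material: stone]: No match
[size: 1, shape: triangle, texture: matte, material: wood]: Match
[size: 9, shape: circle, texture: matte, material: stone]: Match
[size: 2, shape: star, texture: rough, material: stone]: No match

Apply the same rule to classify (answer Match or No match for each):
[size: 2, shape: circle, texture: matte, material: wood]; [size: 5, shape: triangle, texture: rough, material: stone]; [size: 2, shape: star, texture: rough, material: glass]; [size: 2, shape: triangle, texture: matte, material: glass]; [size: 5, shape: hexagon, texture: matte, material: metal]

Match, No match, No match, Match, Match

Rule: texture is matte. This holds for each 'Match' example and fails for each 'No match' one.
[size: 2, shape: circle, texture: matte, material: wood]: Match (texture is matte).
[size: 5, shape: triangle, texture: rough, material: stone]: No match (texture is rough).
[size: 2, shape: star, texture: rough, material: glass]: No match (texture is rough).
[size: 2, shape: triangle, texture: matte, material: glass]: Match (texture is matte).
[size: 5, shape: hexagon, texture: matte, material: metal]: Match (texture is matte).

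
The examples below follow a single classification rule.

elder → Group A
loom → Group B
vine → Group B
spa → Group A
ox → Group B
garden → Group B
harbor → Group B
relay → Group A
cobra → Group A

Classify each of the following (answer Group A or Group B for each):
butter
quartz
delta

A rule that fits every label: odd length — true of each 'Group A' example, false of each 'Group B' one.
Group B: butter, since length 6. Group B: quartz, since length 6. Group A: delta, since length 5.

Group B, Group B, Group A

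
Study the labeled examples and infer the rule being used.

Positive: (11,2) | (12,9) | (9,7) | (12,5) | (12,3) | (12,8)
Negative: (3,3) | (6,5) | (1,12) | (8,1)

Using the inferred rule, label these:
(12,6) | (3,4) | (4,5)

Positive, Negative, Negative

The distinguishing property — first ≥ 9 — holds for all the 'Positive' cases and none of the 'Negative' cases.
(12,6): first 12, meets the rule → Positive.
(3,4): first 3, doesn't qualify → Negative.
(4,5): first 4, doesn't qualify → Negative.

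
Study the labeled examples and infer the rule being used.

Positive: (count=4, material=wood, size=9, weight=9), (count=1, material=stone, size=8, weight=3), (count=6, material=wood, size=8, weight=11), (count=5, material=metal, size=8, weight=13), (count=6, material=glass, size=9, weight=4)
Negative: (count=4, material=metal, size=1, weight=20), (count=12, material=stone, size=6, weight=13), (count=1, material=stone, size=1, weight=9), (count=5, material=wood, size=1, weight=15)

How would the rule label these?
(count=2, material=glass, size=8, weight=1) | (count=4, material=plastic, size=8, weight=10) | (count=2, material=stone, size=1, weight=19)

The rule appears to be: size ≥ 8.
Positive: (count=2, material=glass, size=8, weight=1), since size = 8.
Positive: (count=4, material=plastic, size=8, weight=10), since size = 8.
Negative: (count=2, material=stone, size=1, weight=19), since size = 1.

Positive, Positive, Negative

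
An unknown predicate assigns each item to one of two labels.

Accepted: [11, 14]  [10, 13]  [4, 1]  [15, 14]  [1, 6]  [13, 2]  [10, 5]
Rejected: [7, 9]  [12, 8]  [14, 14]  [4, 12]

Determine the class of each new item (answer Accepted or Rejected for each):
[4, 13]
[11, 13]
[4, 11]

Accepted, Rejected, Accepted

The pattern is that an item is 'Accepted' exactly when: sum is odd.
Accepted: [4, 13], since 4+13 = 17.
Rejected: [11, 13], since 11+13 = 24.
Accepted: [4, 11], since 4+11 = 15.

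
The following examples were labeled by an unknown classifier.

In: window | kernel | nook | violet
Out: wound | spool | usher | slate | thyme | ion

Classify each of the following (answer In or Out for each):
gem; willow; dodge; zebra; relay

The simplest hypothesis consistent with all the labels is: even length.

Out, In, Out, Out, Out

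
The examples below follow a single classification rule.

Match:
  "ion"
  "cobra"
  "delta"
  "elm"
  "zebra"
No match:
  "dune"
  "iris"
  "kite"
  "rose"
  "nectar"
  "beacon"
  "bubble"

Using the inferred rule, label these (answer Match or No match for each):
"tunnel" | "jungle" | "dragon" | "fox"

No match, No match, No match, Match

All 'Match' examples share one property — odd length — and every 'No match' example lacks it.
No match: "tunnel", since length 6. No match: "jungle", since length 6. No match: "dragon", since length 6. Match: "fox", since length 3.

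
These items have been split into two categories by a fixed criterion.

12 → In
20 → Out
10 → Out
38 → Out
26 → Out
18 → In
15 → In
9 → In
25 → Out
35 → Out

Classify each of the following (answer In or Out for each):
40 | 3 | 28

Out, In, Out

The pattern is that an item is 'In' exactly when: multiple of 3.
40 → 40 = 3·13 + 1 → Out. 3 → 3 = 3·1 → In. 28 → 28 = 3·9 + 1 → Out.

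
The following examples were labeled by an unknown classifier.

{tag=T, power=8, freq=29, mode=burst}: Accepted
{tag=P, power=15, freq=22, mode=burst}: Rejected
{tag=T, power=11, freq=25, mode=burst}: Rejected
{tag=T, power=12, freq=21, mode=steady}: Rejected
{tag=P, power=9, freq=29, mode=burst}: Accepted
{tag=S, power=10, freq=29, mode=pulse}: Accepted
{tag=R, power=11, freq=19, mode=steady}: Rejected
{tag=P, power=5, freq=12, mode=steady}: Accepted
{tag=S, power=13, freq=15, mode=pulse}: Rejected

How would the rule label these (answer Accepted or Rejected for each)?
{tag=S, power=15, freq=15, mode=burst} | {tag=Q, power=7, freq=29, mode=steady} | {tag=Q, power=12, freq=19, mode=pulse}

Rejected, Accepted, Rejected

All 'Accepted' examples share one property — power ≤ 10 — and every 'Rejected' example lacks it.
{tag=S, power=15, freq=15, mode=burst}: Rejected (power = 15). {tag=Q, power=7, freq=29, mode=steady}: Accepted (power = 7). {tag=Q, power=12, freq=19, mode=pulse}: Rejected (power = 12).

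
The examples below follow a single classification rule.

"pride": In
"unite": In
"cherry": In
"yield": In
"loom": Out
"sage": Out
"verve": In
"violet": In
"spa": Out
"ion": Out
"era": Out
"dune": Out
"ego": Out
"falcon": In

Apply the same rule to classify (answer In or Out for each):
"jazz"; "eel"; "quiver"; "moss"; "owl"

Out, Out, In, Out, Out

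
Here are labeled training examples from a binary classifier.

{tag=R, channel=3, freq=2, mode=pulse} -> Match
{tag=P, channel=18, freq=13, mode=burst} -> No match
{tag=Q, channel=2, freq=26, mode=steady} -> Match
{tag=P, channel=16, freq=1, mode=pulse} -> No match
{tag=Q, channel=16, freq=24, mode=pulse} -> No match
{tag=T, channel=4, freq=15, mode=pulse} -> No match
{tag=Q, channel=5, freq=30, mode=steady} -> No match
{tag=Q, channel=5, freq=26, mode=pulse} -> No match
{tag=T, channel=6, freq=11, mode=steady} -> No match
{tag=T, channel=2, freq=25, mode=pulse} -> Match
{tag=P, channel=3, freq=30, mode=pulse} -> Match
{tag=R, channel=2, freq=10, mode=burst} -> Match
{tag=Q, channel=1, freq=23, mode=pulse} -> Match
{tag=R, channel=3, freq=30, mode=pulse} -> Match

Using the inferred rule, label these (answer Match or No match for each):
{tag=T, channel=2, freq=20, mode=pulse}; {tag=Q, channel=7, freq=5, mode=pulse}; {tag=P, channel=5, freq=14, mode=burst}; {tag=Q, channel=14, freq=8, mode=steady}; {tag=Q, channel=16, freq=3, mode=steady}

The pattern is that an item is 'Match' exactly when: channel ≤ 3.
{tag=T, channel=2, freq=20, mode=pulse}: channel = 2, matches → Match. {tag=Q, channel=7, freq=5, mode=pulse}: channel = 7, does not fit → No match. {tag=P, channel=5, freq=14, mode=burst}: channel = 5, does not fit → No match. {tag=Q, channel=14, freq=8, mode=steady}: channel = 14, does not fit → No match. {tag=Q, channel=16, freq=3, mode=steady}: channel = 16, does not fit → No match.

Match, No match, No match, No match, No match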